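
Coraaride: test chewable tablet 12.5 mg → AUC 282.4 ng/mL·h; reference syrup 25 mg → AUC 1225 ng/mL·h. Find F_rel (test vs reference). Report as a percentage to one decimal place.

F_rel = 46.1%

F_rel = (AUC_test/D_test) / (AUC_ref/D_ref)
      = (282.4/12.5) / (1225/25)
      = 22.592 / 49 = 0.4611 = 46.11%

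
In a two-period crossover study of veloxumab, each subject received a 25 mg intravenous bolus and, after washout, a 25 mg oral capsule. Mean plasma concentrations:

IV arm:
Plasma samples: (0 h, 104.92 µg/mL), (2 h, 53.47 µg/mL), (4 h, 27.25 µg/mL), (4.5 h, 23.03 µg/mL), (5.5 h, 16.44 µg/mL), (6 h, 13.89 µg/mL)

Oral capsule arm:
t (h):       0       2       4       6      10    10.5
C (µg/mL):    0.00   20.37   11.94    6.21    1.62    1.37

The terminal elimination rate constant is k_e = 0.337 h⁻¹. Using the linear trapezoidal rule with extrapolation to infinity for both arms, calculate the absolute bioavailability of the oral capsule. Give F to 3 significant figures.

F = 0.285

Trapezoidal AUC_0→6 (IV):
  [0→2]: (104.92+53.47)/2 × 2 = 158.39
  [2→4]: (53.47+27.25)/2 × 2 = 80.72
  [4→4.5]: (27.25+23.03)/2 × 0.5 = 12.57
  [4.5→5.5]: (23.03+16.44)/2 × 1 = 19.735
  [5.5→6]: (16.44+13.89)/2 × 0.5 = 7.5825
  Sum = 278.9975 µg/mL·h
IV tail: 13.89/0.337 = 41.217; AUC_iv,0→∞ = 278.9975 + 41.217 = 320.2145 µg/mL·h
Trapezoidal AUC_0→10.5 (oral capsule):
  [0→2]: (0.00+20.37)/2 × 2 = 20.37
  [2→4]: (20.37+11.94)/2 × 2 = 32.31
  [4→6]: (11.94+6.21)/2 × 2 = 18.15
  [6→10]: (6.21+1.62)/2 × 4 = 15.66
  [10→10.5]: (1.62+1.37)/2 × 0.5 = 0.7475
  Sum = 87.2375 µg/mL·h
oral capsule tail: 1.37/0.337 = 4.065; AUC_ev,0→∞ = 87.2375 + 4.065 = 91.3025 µg/mL·h
F = (AUC_ev/D_ev)/(AUC_iv/D_iv) = (91.3025/25)/(320.2145/25) = 3.6521/12.80858 = 0.2851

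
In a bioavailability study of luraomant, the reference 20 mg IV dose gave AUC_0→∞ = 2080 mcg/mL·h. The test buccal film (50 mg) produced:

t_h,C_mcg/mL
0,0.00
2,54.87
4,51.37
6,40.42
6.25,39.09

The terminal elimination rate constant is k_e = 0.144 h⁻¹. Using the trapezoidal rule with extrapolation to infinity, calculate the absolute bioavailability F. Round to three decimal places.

F = 0.103

Trapezoidal AUC_0→6.25 (buccal film):
  [0→2]: (0.00+54.87)/2 × 2 = 54.87
  [2→4]: (54.87+51.37)/2 × 2 = 106.24
  [4→6]: (51.37+40.42)/2 × 2 = 91.79
  [6→6.25]: (40.42+39.09)/2 × 0.25 = 9.93875
  Sum = 262.83875 mcg/mL·h
Tail: C_last/k_e = 39.09/0.144 = 271.458
AUC_0→∞ (buccal film) = 262.83875 + 271.458 = 534.29675 mcg/mL·h
F = (AUC_ev/D_ev)/(AUC_iv/D_iv) = (534.29675/50)/(2080/20) = 10.685935/104 = 0.1027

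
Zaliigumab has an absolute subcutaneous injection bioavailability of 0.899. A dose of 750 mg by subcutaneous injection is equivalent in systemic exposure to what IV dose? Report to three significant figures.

D_iv = 674 mg

Systemic exposure from an extravascular dose = F × D_ev, so the equivalent IV dose is F × D_ev.
D_iv = F × D_ev = 0.899 × 750 = 674.25 mg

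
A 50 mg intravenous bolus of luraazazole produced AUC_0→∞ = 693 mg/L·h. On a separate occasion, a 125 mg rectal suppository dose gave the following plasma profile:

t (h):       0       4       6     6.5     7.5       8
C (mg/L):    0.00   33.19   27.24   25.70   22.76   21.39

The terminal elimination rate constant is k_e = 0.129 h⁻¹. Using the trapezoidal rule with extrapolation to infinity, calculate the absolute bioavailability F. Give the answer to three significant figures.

F = 0.197

Trapezoidal AUC_0→8 (rectal suppository):
  [0→4]: (0.00+33.19)/2 × 4 = 66.38
  [4→6]: (33.19+27.24)/2 × 2 = 60.43
  [6→6.5]: (27.24+25.70)/2 × 0.5 = 13.235
  [6.5→7.5]: (25.70+22.76)/2 × 1 = 24.23
  [7.5→8]: (22.76+21.39)/2 × 0.5 = 11.0375
  Sum = 175.3125 mg/L·h
Tail: C_last/k_e = 21.39/0.129 = 165.814
AUC_0→∞ (rectal suppository) = 175.3125 + 165.814 = 341.1265 mg/L·h
F = (AUC_ev/D_ev)/(AUC_iv/D_iv) = (341.1265/125)/(693/50) = 2.729012/13.86 = 0.1969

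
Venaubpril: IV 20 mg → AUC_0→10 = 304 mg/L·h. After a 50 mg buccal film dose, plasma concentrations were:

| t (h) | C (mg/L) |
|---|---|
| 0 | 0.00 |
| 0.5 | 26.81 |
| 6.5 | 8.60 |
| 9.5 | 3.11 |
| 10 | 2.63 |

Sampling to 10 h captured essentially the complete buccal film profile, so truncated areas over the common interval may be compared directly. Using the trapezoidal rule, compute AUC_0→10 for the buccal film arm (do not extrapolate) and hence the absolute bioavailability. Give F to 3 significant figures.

Trapezoidal AUC_0→10 (buccal film):
  [0→0.5]: (0.00+26.81)/2 × 0.5 = 6.7025
  [0.5→6.5]: (26.81+8.60)/2 × 6 = 106.23
  [6.5→9.5]: (8.60+3.11)/2 × 3 = 17.565
  [9.5→10]: (3.11+2.63)/2 × 0.5 = 1.435
  Sum = 131.9325 mg/L·h
F = (AUC_ev/D_ev)/(AUC_iv/D_iv) = (131.9325/50)/(304/20) = 2.63865/15.2 = 0.1736

F = 0.174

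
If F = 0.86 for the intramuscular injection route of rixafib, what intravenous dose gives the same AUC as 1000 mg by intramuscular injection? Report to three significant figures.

Systemic exposure from an extravascular dose = F × D_ev, so the equivalent IV dose is F × D_ev.
D_iv = F × D_ev = 0.86 × 1000 = 860 mg

D_iv = 860 mg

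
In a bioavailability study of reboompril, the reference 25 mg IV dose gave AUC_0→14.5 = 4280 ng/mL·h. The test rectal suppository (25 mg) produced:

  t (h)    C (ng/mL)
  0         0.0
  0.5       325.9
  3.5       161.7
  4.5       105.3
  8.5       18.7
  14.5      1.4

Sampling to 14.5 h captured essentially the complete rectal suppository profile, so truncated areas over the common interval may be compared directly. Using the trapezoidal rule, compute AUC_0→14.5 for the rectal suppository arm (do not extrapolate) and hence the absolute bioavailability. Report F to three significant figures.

Trapezoidal AUC_0→14.5 (rectal suppository):
  [0→0.5]: (0.0+325.9)/2 × 0.5 = 81.475
  [0.5→3.5]: (325.9+161.7)/2 × 3 = 731.4
  [3.5→4.5]: (161.7+105.3)/2 × 1 = 133.5
  [4.5→8.5]: (105.3+18.7)/2 × 4 = 248.0
  [8.5→14.5]: (18.7+1.4)/2 × 6 = 60.3
  Sum = 1254.675 ng/mL·h
F = (AUC_ev/D_ev)/(AUC_iv/D_iv) = (1254.675/25)/(4280/25) = 50.187/171.2 = 0.2931

F = 0.293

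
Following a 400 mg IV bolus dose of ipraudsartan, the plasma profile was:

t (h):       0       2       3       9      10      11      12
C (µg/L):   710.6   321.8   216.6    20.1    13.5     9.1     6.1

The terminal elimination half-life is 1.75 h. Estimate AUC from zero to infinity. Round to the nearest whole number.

AUC = 2063 µg/L·h

Trapezoidal AUC_0→12:
  [0→2]: (710.6+321.8)/2 × 2 = 1032.4
  [2→3]: (321.8+216.6)/2 × 1 = 269.2
  [3→9]: (216.6+20.1)/2 × 6 = 710.1
  [9→10]: (20.1+13.5)/2 × 1 = 16.8
  [10→11]: (13.5+9.1)/2 × 1 = 11.3
  [11→12]: (9.1+6.1)/2 × 1 = 7.6
  Sum = 2047.4 µg/L·h
k_e = ln2 / t½ = 0.693147 / 1.75 = 0.3961 h^-1
Extrapolated tail: C_last / k_e = 6.1 / 0.3961 = 15.400
AUC_0→∞ = 2047.4 + 15.400 = 2062.8 µg/L·h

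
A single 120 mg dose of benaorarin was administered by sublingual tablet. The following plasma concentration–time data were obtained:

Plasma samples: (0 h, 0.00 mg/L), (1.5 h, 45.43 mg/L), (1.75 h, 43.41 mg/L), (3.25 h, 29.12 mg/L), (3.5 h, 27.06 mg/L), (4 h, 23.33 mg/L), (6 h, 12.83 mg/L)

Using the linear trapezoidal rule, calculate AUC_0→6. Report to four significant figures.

Trapezoidal AUC_0→6:
  [0→1.5]: (0.00+45.43)/2 × 1.5 = 34.0725
  [1.5→1.75]: (45.43+43.41)/2 × 0.25 = 11.105
  [1.75→3.25]: (43.41+29.12)/2 × 1.5 = 54.3975
  [3.25→3.5]: (29.12+27.06)/2 × 0.25 = 7.0225
  [3.5→4]: (27.06+23.33)/2 × 0.5 = 12.5975
  [4→6]: (23.33+12.83)/2 × 2 = 36.16
  Sum = 155.355 mg/L·h

AUC = 155.4 mg/L·h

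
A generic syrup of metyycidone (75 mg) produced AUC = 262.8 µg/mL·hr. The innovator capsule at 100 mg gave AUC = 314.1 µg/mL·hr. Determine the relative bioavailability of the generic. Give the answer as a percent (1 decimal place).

F_rel = 111.6%

F_rel = (AUC_test/D_test) / (AUC_ref/D_ref)
      = (262.8/75) / (314.1/100)
      = 3.504 / 3.141 = 1.1156 = 111.56%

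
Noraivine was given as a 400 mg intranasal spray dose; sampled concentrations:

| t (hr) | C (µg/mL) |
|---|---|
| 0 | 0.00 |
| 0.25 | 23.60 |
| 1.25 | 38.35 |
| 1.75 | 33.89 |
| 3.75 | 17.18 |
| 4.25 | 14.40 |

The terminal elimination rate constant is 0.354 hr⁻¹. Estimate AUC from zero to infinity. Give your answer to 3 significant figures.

Trapezoidal AUC_0→4.25:
  [0→0.25]: (0.00+23.60)/2 × 0.25 = 2.95
  [0.25→1.25]: (23.60+38.35)/2 × 1 = 30.975
  [1.25→1.75]: (38.35+33.89)/2 × 0.5 = 18.06
  [1.75→3.75]: (33.89+17.18)/2 × 2 = 51.07
  [3.75→4.25]: (17.18+14.40)/2 × 0.5 = 7.895
  Sum = 110.95 µg/mL·hr
Extrapolated tail: C_last / k_e = 14.40 / 0.354 = 40.678
AUC_0→∞ = 110.95 + 40.678 = 151.628 µg/mL·hr

AUC = 152 µg/mL·hr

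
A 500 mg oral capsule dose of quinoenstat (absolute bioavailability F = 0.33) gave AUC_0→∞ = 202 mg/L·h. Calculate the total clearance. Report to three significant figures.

CL = F × Dose / AUC_0→∞
   = 0.33 × 500 / 202 = 0.816832 L/h

CL = 0.817 L/h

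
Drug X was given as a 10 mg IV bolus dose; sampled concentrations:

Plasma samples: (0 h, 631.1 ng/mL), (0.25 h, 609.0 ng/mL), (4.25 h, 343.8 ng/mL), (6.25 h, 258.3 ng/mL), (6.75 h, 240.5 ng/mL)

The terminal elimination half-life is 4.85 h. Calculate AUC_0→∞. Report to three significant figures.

AUC = 4470 ng/mL·h

Trapezoidal AUC_0→6.75:
  [0→0.25]: (631.1+609.0)/2 × 0.25 = 155.0125
  [0.25→4.25]: (609.0+343.8)/2 × 4 = 1905.6
  [4.25→6.25]: (343.8+258.3)/2 × 2 = 602.1
  [6.25→6.75]: (258.3+240.5)/2 × 0.5 = 124.7
  Sum = 2787.4125 ng/mL·h
k_e = ln2 / t½ = 0.693147 / 4.85 = 0.1429 h^-1
Extrapolated tail: C_last / k_e = 240.5 / 0.1429 = 1682.995
AUC_0→∞ = 2787.4125 + 1682.995 = 4470.4075 ng/mL·h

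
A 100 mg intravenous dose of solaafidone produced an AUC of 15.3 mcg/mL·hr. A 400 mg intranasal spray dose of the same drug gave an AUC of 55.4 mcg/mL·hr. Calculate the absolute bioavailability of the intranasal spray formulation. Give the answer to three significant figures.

F = (AUC_ev / D_ev) / (AUC_iv / D_iv)
  = (55.4/400) / (15.3/100)
  = 0.1385 / 0.153 = 0.9052

F = 0.905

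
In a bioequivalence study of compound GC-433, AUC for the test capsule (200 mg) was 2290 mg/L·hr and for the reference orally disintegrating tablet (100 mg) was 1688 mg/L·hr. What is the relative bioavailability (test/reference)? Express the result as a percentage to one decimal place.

F_rel = (AUC_test/D_test) / (AUC_ref/D_ref)
      = (2290/200) / (1688/100)
      = 11.45 / 16.88 = 0.6783 = 67.83%

F_rel = 67.8%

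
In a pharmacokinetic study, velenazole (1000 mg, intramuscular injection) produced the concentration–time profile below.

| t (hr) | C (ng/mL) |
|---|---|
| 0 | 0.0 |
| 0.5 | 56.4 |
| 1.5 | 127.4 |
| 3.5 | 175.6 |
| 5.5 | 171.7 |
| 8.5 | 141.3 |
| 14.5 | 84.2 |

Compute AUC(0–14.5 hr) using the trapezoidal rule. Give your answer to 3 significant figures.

AUC = 1900 ng/mL·hr

Trapezoidal AUC_0→14.5:
  [0→0.5]: (0.0+56.4)/2 × 0.5 = 14.1
  [0.5→1.5]: (56.4+127.4)/2 × 1 = 91.9
  [1.5→3.5]: (127.4+175.6)/2 × 2 = 303.0
  [3.5→5.5]: (175.6+171.7)/2 × 2 = 347.3
  [5.5→8.5]: (171.7+141.3)/2 × 3 = 469.5
  [8.5→14.5]: (141.3+84.2)/2 × 6 = 676.5
  Sum = 1902.3 ng/mL·hr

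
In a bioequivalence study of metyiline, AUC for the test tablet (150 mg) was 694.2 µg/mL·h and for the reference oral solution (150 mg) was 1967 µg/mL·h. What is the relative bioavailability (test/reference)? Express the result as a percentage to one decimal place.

F_rel = (AUC_test/D_test) / (AUC_ref/D_ref)
      = (694.2/150) / (1967/150)
      = 4.628 / 13.1133 = 0.3529 = 35.29%

F_rel = 35.3%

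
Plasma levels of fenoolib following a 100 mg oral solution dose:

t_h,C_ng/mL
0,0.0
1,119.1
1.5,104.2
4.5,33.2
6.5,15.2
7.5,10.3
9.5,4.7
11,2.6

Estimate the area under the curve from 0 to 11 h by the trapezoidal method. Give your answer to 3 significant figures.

Trapezoidal AUC_0→11:
  [0→1]: (0.0+119.1)/2 × 1 = 59.55
  [1→1.5]: (119.1+104.2)/2 × 0.5 = 55.825
  [1.5→4.5]: (104.2+33.2)/2 × 3 = 206.1
  [4.5→6.5]: (33.2+15.2)/2 × 2 = 48.4
  [6.5→7.5]: (15.2+10.3)/2 × 1 = 12.75
  [7.5→9.5]: (10.3+4.7)/2 × 2 = 15.0
  [9.5→11]: (4.7+2.6)/2 × 1.5 = 5.475
  Sum = 403.1 ng/mL·h

AUC = 403 ng/mL·h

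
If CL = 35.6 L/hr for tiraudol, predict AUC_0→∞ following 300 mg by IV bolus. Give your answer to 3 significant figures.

AUC_0→∞ = Dose_iv / CL
        = 300 / 35.6 = 8.42697 mg/L·hr

AUC = 8.43 mg/L·hr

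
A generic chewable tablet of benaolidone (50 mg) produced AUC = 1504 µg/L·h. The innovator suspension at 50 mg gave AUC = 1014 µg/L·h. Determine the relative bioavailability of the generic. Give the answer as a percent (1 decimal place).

F_rel = 148.3%

F_rel = (AUC_test/D_test) / (AUC_ref/D_ref)
      = (1504/50) / (1014/50)
      = 30.08 / 20.28 = 1.4832 = 148.32%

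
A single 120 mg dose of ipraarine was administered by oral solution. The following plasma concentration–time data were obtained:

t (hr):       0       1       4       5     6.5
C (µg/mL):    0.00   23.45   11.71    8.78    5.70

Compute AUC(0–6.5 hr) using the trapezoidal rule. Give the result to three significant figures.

Trapezoidal AUC_0→6.5:
  [0→1]: (0.00+23.45)/2 × 1 = 11.725
  [1→4]: (23.45+11.71)/2 × 3 = 52.74
  [4→5]: (11.71+8.78)/2 × 1 = 10.245
  [5→6.5]: (8.78+5.70)/2 × 1.5 = 10.86
  Sum = 85.57 µg/mL·hr

AUC = 85.6 µg/mL·hr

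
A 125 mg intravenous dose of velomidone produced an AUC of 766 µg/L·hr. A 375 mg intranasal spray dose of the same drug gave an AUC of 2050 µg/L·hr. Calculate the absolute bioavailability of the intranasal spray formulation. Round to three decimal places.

F = (AUC_ev / D_ev) / (AUC_iv / D_iv)
  = (2050/375) / (766/125)
  = 5.46667 / 6.128 = 0.8921

F = 0.892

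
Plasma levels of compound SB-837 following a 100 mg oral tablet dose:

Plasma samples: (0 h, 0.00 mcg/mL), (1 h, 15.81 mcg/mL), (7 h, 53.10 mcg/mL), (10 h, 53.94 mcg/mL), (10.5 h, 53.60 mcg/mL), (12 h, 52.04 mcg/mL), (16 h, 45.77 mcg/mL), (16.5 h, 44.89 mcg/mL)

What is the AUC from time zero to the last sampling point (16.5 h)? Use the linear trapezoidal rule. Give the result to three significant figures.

Trapezoidal AUC_0→16.5:
  [0→1]: (0.00+15.81)/2 × 1 = 7.905
  [1→7]: (15.81+53.10)/2 × 6 = 206.73
  [7→10]: (53.10+53.94)/2 × 3 = 160.56
  [10→10.5]: (53.94+53.60)/2 × 0.5 = 26.885
  [10.5→12]: (53.60+52.04)/2 × 1.5 = 79.23
  [12→16]: (52.04+45.77)/2 × 4 = 195.62
  [16→16.5]: (45.77+44.89)/2 × 0.5 = 22.665
  Sum = 699.595 mcg/mL·h

AUC = 700 mcg/mL·h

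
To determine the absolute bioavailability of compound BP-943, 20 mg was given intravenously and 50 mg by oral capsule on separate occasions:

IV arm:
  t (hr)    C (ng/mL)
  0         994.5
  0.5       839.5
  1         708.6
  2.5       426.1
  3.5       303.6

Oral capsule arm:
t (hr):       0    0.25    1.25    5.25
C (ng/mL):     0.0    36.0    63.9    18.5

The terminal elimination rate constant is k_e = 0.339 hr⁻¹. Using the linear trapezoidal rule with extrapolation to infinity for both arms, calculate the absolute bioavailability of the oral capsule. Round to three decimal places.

Trapezoidal AUC_0→3.5 (IV):
  [0→0.5]: (994.5+839.5)/2 × 0.5 = 458.5
  [0.5→1]: (839.5+708.6)/2 × 0.5 = 387.025
  [1→2.5]: (708.6+426.1)/2 × 1.5 = 851.025
  [2.5→3.5]: (426.1+303.6)/2 × 1 = 364.85
  Sum = 2061.4 ng/mL·hr
IV tail: 303.6/0.339 = 895.575; AUC_iv,0→∞ = 2061.4 + 895.575 = 2956.975 ng/mL·hr
Trapezoidal AUC_0→5.25 (oral capsule):
  [0→0.25]: (0.0+36.0)/2 × 0.25 = 4.5
  [0.25→1.25]: (36.0+63.9)/2 × 1 = 49.95
  [1.25→5.25]: (63.9+18.5)/2 × 4 = 164.8
  Sum = 219.25 ng/mL·hr
oral capsule tail: 18.5/0.339 = 54.572; AUC_ev,0→∞ = 219.25 + 54.572 = 273.822 ng/mL·hr
F = (AUC_ev/D_ev)/(AUC_iv/D_iv) = (273.822/50)/(2956.975/20) = 5.47644/147.84875 = 0.0370

F = 0.037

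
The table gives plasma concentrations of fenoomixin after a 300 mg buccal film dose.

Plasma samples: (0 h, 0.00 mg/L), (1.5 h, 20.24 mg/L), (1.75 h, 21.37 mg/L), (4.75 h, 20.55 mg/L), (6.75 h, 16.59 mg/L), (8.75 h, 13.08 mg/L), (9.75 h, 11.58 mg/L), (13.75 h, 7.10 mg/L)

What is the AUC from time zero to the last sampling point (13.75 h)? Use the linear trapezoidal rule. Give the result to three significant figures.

AUC = 200 mg/L·h

Trapezoidal AUC_0→13.75:
  [0→1.5]: (0.00+20.24)/2 × 1.5 = 15.18
  [1.5→1.75]: (20.24+21.37)/2 × 0.25 = 5.20125
  [1.75→4.75]: (21.37+20.55)/2 × 3 = 62.88
  [4.75→6.75]: (20.55+16.59)/2 × 2 = 37.14
  [6.75→8.75]: (16.59+13.08)/2 × 2 = 29.67
  [8.75→9.75]: (13.08+11.58)/2 × 1 = 12.33
  [9.75→13.75]: (11.58+7.10)/2 × 4 = 37.36
  Sum = 199.76125 mg/L·h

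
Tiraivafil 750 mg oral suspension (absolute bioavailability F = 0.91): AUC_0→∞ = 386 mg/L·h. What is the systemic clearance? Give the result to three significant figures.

CL = 1.77 L/h

CL = F × Dose / AUC_0→∞
   = 0.91 × 750 / 386 = 1.76813 L/h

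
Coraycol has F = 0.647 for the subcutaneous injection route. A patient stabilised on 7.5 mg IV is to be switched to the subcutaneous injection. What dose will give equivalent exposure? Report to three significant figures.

D_subcutaneous = 11.6 mg

For equal systemic exposure: F × D_ev = D_iv
D_ev = D_iv / F = 7.5 / 0.647 = 11.592 mg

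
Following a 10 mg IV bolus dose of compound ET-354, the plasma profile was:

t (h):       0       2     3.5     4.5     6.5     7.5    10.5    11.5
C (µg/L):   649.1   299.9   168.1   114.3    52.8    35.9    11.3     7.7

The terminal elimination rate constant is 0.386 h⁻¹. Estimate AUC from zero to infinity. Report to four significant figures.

AUC = 1753 µg/L·h

Trapezoidal AUC_0→11.5:
  [0→2]: (649.1+299.9)/2 × 2 = 949.0
  [2→3.5]: (299.9+168.1)/2 × 1.5 = 351.0
  [3.5→4.5]: (168.1+114.3)/2 × 1 = 141.2
  [4.5→6.5]: (114.3+52.8)/2 × 2 = 167.1
  [6.5→7.5]: (52.8+35.9)/2 × 1 = 44.35
  [7.5→10.5]: (35.9+11.3)/2 × 3 = 70.8
  [10.5→11.5]: (11.3+7.7)/2 × 1 = 9.5
  Sum = 1732.95 µg/L·h
Extrapolated tail: C_last / k_e = 7.7 / 0.386 = 19.948
AUC_0→∞ = 1732.95 + 19.948 = 1752.898 µg/L·h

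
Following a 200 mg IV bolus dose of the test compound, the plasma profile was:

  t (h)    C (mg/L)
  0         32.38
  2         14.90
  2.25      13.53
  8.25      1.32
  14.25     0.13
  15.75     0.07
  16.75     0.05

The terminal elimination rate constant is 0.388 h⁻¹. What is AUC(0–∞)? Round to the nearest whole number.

Trapezoidal AUC_0→16.75:
  [0→2]: (32.38+14.90)/2 × 2 = 47.28
  [2→2.25]: (14.90+13.53)/2 × 0.25 = 3.55375
  [2.25→8.25]: (13.53+1.32)/2 × 6 = 44.55
  [8.25→14.25]: (1.32+0.13)/2 × 6 = 4.35
  [14.25→15.75]: (0.13+0.07)/2 × 1.5 = 0.15
  [15.75→16.75]: (0.07+0.05)/2 × 1 = 0.06
  Sum = 99.94375 mg/L·h
Extrapolated tail: C_last / k_e = 0.05 / 0.388 = 0.129
AUC_0→∞ = 99.94375 + 0.129 = 100.07275 mg/L·h

AUC = 100 mg/L·h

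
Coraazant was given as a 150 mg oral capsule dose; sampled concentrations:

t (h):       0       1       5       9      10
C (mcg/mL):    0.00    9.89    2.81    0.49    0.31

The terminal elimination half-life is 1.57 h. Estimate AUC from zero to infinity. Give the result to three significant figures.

Trapezoidal AUC_0→10:
  [0→1]: (0.00+9.89)/2 × 1 = 4.945
  [1→5]: (9.89+2.81)/2 × 4 = 25.4
  [5→9]: (2.81+0.49)/2 × 4 = 6.6
  [9→10]: (0.49+0.31)/2 × 1 = 0.4
  Sum = 37.345 mcg/mL·h
k_e = ln2 / t½ = 0.693147 / 1.57 = 0.4415 h^-1
Extrapolated tail: C_last / k_e = 0.31 / 0.4415 = 0.702
AUC_0→∞ = 37.345 + 0.702 = 38.047 mcg/mL·h

AUC = 38.0 mcg/mL·h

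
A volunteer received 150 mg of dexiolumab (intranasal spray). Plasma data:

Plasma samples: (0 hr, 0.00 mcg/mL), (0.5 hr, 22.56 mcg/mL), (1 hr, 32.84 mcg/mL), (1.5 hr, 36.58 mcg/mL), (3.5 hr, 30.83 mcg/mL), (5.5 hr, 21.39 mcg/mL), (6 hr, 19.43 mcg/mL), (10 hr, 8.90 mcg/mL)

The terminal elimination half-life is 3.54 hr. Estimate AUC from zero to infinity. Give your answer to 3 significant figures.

Trapezoidal AUC_0→10:
  [0→0.5]: (0.00+22.56)/2 × 0.5 = 5.64
  [0.5→1]: (22.56+32.84)/2 × 0.5 = 13.85
  [1→1.5]: (32.84+36.58)/2 × 0.5 = 17.355
  [1.5→3.5]: (36.58+30.83)/2 × 2 = 67.41
  [3.5→5.5]: (30.83+21.39)/2 × 2 = 52.22
  [5.5→6]: (21.39+19.43)/2 × 0.5 = 10.205
  [6→10]: (19.43+8.90)/2 × 4 = 56.66
  Sum = 223.34 mcg/mL·hr
k_e = ln2 / t½ = 0.693147 / 3.54 = 0.1958 hr^-1
Extrapolated tail: C_last / k_e = 8.90 / 0.1958 = 45.455
AUC_0→∞ = 223.34 + 45.455 = 268.795 mcg/mL·hr

AUC = 269 mcg/mL·hr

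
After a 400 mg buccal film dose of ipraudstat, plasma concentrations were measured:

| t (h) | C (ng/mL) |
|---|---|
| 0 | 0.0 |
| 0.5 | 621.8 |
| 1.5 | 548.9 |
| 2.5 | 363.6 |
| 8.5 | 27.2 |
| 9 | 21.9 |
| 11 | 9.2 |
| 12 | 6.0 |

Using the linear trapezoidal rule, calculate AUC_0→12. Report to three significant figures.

Trapezoidal AUC_0→12:
  [0→0.5]: (0.0+621.8)/2 × 0.5 = 155.45
  [0.5→1.5]: (621.8+548.9)/2 × 1 = 585.35
  [1.5→2.5]: (548.9+363.6)/2 × 1 = 456.25
  [2.5→8.5]: (363.6+27.2)/2 × 6 = 1172.4
  [8.5→9]: (27.2+21.9)/2 × 0.5 = 12.275
  [9→11]: (21.9+9.2)/2 × 2 = 31.1
  [11→12]: (9.2+6.0)/2 × 1 = 7.6
  Sum = 2420.425 ng/mL·h

AUC = 2420 ng/mL·h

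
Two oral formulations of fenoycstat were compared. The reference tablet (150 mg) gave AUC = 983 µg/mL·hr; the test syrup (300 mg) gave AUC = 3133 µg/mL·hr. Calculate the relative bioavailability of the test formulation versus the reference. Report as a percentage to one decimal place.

F_rel = (AUC_test/D_test) / (AUC_ref/D_ref)
      = (3133/300) / (983/150)
      = 10.4433 / 6.55333 = 1.5936 = 159.36%

F_rel = 159.4%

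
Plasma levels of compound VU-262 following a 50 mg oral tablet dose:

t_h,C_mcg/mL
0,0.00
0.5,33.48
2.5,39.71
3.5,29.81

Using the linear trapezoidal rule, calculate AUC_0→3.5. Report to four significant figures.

Trapezoidal AUC_0→3.5:
  [0→0.5]: (0.00+33.48)/2 × 0.5 = 8.37
  [0.5→2.5]: (33.48+39.71)/2 × 2 = 73.19
  [2.5→3.5]: (39.71+29.81)/2 × 1 = 34.76
  Sum = 116.32 mcg/mL·h

AUC = 116.3 mcg/mL·h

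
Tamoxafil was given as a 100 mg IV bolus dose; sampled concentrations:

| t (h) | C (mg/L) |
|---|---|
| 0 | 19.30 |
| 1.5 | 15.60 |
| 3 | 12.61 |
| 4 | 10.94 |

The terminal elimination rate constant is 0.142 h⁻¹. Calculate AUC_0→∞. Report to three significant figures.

AUC = 136 mg/L·h

Trapezoidal AUC_0→4:
  [0→1.5]: (19.30+15.60)/2 × 1.5 = 26.175
  [1.5→3]: (15.60+12.61)/2 × 1.5 = 21.1575
  [3→4]: (12.61+10.94)/2 × 1 = 11.775
  Sum = 59.1075 mg/L·h
Extrapolated tail: C_last / k_e = 10.94 / 0.142 = 77.042
AUC_0→∞ = 59.1075 + 77.042 = 136.1495 mg/L·h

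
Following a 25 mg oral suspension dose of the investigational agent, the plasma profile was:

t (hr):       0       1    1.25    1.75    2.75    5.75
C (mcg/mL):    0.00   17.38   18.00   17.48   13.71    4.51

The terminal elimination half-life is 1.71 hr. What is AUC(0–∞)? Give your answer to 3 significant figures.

Trapezoidal AUC_0→5.75:
  [0→1]: (0.00+17.38)/2 × 1 = 8.69
  [1→1.25]: (17.38+18.00)/2 × 0.25 = 4.4225
  [1.25→1.75]: (18.00+17.48)/2 × 0.5 = 8.87
  [1.75→2.75]: (17.48+13.71)/2 × 1 = 15.595
  [2.75→5.75]: (13.71+4.51)/2 × 3 = 27.33
  Sum = 64.9075 mcg/mL·hr
k_e = ln2 / t½ = 0.693147 / 1.71 = 0.4053 hr^-1
Extrapolated tail: C_last / k_e = 4.51 / 0.4053 = 11.128
AUC_0→∞ = 64.9075 + 11.128 = 76.0355 mcg/mL·hr

AUC = 76.0 mcg/mL·hr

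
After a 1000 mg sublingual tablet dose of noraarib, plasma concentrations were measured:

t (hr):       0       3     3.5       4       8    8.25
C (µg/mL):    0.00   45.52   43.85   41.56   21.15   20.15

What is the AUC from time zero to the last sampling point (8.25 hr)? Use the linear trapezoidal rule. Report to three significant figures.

Trapezoidal AUC_0→8.25:
  [0→3]: (0.00+45.52)/2 × 3 = 68.28
  [3→3.5]: (45.52+43.85)/2 × 0.5 = 22.3425
  [3.5→4]: (43.85+41.56)/2 × 0.5 = 21.3525
  [4→8]: (41.56+21.15)/2 × 4 = 125.42
  [8→8.25]: (21.15+20.15)/2 × 0.25 = 5.1625
  Sum = 242.5575 µg/mL·hr

AUC = 243 µg/mL·hr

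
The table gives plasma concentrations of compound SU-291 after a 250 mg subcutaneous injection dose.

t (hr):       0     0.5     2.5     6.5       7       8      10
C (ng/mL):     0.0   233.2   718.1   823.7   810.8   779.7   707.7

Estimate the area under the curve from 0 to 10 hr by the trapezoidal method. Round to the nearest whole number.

AUC = 6784 ng/mL·hr

Trapezoidal AUC_0→10:
  [0→0.5]: (0.0+233.2)/2 × 0.5 = 58.3
  [0.5→2.5]: (233.2+718.1)/2 × 2 = 951.3
  [2.5→6.5]: (718.1+823.7)/2 × 4 = 3083.6
  [6.5→7]: (823.7+810.8)/2 × 0.5 = 408.625
  [7→8]: (810.8+779.7)/2 × 1 = 795.25
  [8→10]: (779.7+707.7)/2 × 2 = 1487.4
  Sum = 6784.475 ng/mL·hr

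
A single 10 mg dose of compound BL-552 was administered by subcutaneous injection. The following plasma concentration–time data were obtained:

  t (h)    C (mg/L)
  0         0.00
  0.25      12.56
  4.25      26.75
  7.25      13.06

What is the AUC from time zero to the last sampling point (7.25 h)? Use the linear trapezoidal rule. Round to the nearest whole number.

Trapezoidal AUC_0→7.25:
  [0→0.25]: (0.00+12.56)/2 × 0.25 = 1.57
  [0.25→4.25]: (12.56+26.75)/2 × 4 = 78.62
  [4.25→7.25]: (26.75+13.06)/2 × 3 = 59.715
  Sum = 139.905 mg/L·h

AUC = 140 mg/L·h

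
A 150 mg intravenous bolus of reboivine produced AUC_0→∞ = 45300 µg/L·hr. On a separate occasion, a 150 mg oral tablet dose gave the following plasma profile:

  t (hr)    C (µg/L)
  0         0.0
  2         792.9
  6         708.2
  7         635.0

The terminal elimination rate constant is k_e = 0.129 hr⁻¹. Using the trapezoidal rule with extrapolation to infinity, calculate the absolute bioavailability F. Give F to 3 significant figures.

F = 0.207

Trapezoidal AUC_0→7 (oral tablet):
  [0→2]: (0.0+792.9)/2 × 2 = 792.9
  [2→6]: (792.9+708.2)/2 × 4 = 3002.2
  [6→7]: (708.2+635.0)/2 × 1 = 671.6
  Sum = 4466.7 µg/L·hr
Tail: C_last/k_e = 635.0/0.129 = 4922.481
AUC_0→∞ (oral tablet) = 4466.7 + 4922.481 = 9389.181 µg/L·hr
F = (AUC_ev/D_ev)/(AUC_iv/D_iv) = (9389.181/150)/(45300/150) = 62.59454/302 = 0.2073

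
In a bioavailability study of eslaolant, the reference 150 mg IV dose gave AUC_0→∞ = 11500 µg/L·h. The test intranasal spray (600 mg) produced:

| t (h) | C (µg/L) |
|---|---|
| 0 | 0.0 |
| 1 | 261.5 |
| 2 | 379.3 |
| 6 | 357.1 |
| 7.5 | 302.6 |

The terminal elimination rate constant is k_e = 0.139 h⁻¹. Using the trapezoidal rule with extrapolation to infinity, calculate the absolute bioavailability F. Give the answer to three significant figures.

F = 0.0999

Trapezoidal AUC_0→7.5 (intranasal spray):
  [0→1]: (0.0+261.5)/2 × 1 = 130.75
  [1→2]: (261.5+379.3)/2 × 1 = 320.4
  [2→6]: (379.3+357.1)/2 × 4 = 1472.8
  [6→7.5]: (357.1+302.6)/2 × 1.5 = 494.775
  Sum = 2418.725 µg/L·h
Tail: C_last/k_e = 302.6/0.139 = 2176.978
AUC_0→∞ (intranasal spray) = 2418.725 + 2176.978 = 4595.703 µg/L·h
F = (AUC_ev/D_ev)/(AUC_iv/D_iv) = (4595.703/600)/(11500/150) = 7.659505/76.6667 = 0.0999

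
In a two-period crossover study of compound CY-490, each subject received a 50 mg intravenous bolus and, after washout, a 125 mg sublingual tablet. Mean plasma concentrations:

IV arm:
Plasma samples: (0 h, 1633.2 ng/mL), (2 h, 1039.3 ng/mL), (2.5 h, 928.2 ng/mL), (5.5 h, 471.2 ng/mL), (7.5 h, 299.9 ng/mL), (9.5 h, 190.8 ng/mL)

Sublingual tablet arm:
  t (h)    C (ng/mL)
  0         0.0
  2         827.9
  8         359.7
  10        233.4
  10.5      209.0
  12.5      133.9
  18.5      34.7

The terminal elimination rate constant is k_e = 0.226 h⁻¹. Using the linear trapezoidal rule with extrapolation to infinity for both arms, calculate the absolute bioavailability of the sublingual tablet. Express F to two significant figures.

F = 0.33

Trapezoidal AUC_0→9.5 (IV):
  [0→2]: (1633.2+1039.3)/2 × 2 = 2672.5
  [2→2.5]: (1039.3+928.2)/2 × 0.5 = 491.875
  [2.5→5.5]: (928.2+471.2)/2 × 3 = 2099.1
  [5.5→7.5]: (471.2+299.9)/2 × 2 = 771.1
  [7.5→9.5]: (299.9+190.8)/2 × 2 = 490.7
  Sum = 6525.275 ng/mL·h
IV tail: 190.8/0.226 = 844.248; AUC_iv,0→∞ = 6525.275 + 844.248 = 7369.523 ng/mL·h
Trapezoidal AUC_0→18.5 (sublingual tablet):
  [0→2]: (0.0+827.9)/2 × 2 = 827.9
  [2→8]: (827.9+359.7)/2 × 6 = 3562.8
  [8→10]: (359.7+233.4)/2 × 2 = 593.1
  [10→10.5]: (233.4+209.0)/2 × 0.5 = 110.6
  [10.5→12.5]: (209.0+133.9)/2 × 2 = 342.9
  [12.5→18.5]: (133.9+34.7)/2 × 6 = 505.8
  Sum = 5943.1 ng/mL·h
sublingual tablet tail: 34.7/0.226 = 153.540; AUC_ev,0→∞ = 5943.1 + 153.540 = 6096.64 ng/mL·h
F = (AUC_ev/D_ev)/(AUC_iv/D_iv) = (6096.64/125)/(7369.523/50) = 48.77312/147.39046 = 0.3309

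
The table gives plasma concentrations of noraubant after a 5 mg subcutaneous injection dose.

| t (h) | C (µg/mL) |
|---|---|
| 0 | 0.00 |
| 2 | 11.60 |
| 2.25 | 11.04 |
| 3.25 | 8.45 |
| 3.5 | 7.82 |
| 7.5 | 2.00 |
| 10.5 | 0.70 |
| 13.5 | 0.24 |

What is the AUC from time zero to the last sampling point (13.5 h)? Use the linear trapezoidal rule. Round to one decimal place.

Trapezoidal AUC_0→13.5:
  [0→2]: (0.00+11.60)/2 × 2 = 11.6
  [2→2.25]: (11.60+11.04)/2 × 0.25 = 2.83
  [2.25→3.25]: (11.04+8.45)/2 × 1 = 9.745
  [3.25→3.5]: (8.45+7.82)/2 × 0.25 = 2.03375
  [3.5→7.5]: (7.82+2.00)/2 × 4 = 19.64
  [7.5→10.5]: (2.00+0.70)/2 × 3 = 4.05
  [10.5→13.5]: (0.70+0.24)/2 × 3 = 1.41
  Sum = 51.30875 µg/mL·h

AUC = 51.3 µg/mL·h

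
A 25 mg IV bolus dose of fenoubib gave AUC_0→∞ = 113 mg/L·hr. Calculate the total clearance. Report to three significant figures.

CL = 0.221 L/hr

CL = Dose_iv / AUC_0→∞
   = 25 / 113 = 0.221239 L/hr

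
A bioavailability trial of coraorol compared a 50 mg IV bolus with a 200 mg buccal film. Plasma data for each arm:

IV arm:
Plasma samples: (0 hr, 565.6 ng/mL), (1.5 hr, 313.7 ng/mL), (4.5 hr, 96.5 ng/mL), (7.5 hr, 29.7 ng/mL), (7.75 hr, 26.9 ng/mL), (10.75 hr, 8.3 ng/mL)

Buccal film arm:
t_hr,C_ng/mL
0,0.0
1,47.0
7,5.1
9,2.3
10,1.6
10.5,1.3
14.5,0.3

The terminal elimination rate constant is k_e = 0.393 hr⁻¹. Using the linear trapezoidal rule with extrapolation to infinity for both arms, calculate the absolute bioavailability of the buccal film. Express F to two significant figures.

F = 0.031

Trapezoidal AUC_0→10.75 (IV):
  [0→1.5]: (565.6+313.7)/2 × 1.5 = 659.475
  [1.5→4.5]: (313.7+96.5)/2 × 3 = 615.3
  [4.5→7.5]: (96.5+29.7)/2 × 3 = 189.3
  [7.5→7.75]: (29.7+26.9)/2 × 0.25 = 7.075
  [7.75→10.75]: (26.9+8.3)/2 × 3 = 52.8
  Sum = 1523.95 ng/mL·hr
IV tail: 8.3/0.393 = 21.120; AUC_iv,0→∞ = 1523.95 + 21.120 = 1545.07 ng/mL·hr
Trapezoidal AUC_0→14.5 (buccal film):
  [0→1]: (0.0+47.0)/2 × 1 = 23.5
  [1→7]: (47.0+5.1)/2 × 6 = 156.3
  [7→9]: (5.1+2.3)/2 × 2 = 7.4
  [9→10]: (2.3+1.6)/2 × 1 = 1.95
  [10→10.5]: (1.6+1.3)/2 × 0.5 = 0.725
  [10.5→14.5]: (1.3+0.3)/2 × 4 = 3.2
  Sum = 193.075 ng/mL·hr
buccal film tail: 0.3/0.393 = 0.763; AUC_ev,0→∞ = 193.075 + 0.763 = 193.838 ng/mL·hr
F = (AUC_ev/D_ev)/(AUC_iv/D_iv) = (193.838/200)/(1545.07/50) = 0.96919/30.9014 = 0.0314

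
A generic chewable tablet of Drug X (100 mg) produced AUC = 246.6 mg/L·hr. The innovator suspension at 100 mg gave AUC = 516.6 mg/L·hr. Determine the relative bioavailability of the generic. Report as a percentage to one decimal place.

F_rel = (AUC_test/D_test) / (AUC_ref/D_ref)
      = (246.6/100) / (516.6/100)
      = 2.466 / 5.166 = 0.4774 = 47.74%

F_rel = 47.7%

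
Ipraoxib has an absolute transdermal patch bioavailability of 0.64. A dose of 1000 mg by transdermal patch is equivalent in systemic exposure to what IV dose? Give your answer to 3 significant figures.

Systemic exposure from an extravascular dose = F × D_ev, so the equivalent IV dose is F × D_ev.
D_iv = F × D_ev = 0.64 × 1000 = 640 mg

D_iv = 640 mg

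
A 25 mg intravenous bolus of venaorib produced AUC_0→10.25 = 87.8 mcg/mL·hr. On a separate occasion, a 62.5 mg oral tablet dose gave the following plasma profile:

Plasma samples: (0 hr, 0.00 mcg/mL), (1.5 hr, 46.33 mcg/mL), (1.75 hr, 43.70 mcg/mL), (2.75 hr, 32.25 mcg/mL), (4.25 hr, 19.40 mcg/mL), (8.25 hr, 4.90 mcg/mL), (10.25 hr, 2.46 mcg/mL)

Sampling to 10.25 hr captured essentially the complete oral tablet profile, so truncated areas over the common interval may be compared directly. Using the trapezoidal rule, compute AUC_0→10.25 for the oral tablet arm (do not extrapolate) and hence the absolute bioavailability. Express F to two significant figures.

F = 0.81

Trapezoidal AUC_0→10.25 (oral tablet):
  [0→1.5]: (0.00+46.33)/2 × 1.5 = 34.7475
  [1.5→1.75]: (46.33+43.70)/2 × 0.25 = 11.25375
  [1.75→2.75]: (43.70+32.25)/2 × 1 = 37.975
  [2.75→4.25]: (32.25+19.40)/2 × 1.5 = 38.7375
  [4.25→8.25]: (19.40+4.90)/2 × 4 = 48.6
  [8.25→10.25]: (4.90+2.46)/2 × 2 = 7.36
  Sum = 178.67375 mcg/mL·hr
F = (AUC_ev/D_ev)/(AUC_iv/D_iv) = (178.67375/62.5)/(87.8/25) = 2.85878/3.512 = 0.8140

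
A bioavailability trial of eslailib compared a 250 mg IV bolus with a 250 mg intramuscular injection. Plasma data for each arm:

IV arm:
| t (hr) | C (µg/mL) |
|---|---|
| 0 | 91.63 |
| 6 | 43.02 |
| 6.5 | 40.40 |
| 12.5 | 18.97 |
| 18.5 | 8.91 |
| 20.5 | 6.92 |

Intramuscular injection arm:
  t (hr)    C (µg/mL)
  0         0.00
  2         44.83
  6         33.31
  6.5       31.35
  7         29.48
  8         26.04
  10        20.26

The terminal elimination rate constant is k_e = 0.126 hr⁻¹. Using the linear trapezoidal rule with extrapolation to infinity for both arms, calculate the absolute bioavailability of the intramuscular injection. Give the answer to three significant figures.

Trapezoidal AUC_0→20.5 (IV):
  [0→6]: (91.63+43.02)/2 × 6 = 403.95
  [6→6.5]: (43.02+40.40)/2 × 0.5 = 20.855
  [6.5→12.5]: (40.40+18.97)/2 × 6 = 178.11
  [12.5→18.5]: (18.97+8.91)/2 × 6 = 83.64
  [18.5→20.5]: (8.91+6.92)/2 × 2 = 15.83
  Sum = 702.385 µg/mL·hr
IV tail: 6.92/0.126 = 54.921; AUC_iv,0→∞ = 702.385 + 54.921 = 757.306 µg/mL·hr
Trapezoidal AUC_0→10 (intramuscular injection):
  [0→2]: (0.00+44.83)/2 × 2 = 44.83
  [2→6]: (44.83+33.31)/2 × 4 = 156.28
  [6→6.5]: (33.31+31.35)/2 × 0.5 = 16.165
  [6.5→7]: (31.35+29.48)/2 × 0.5 = 15.2075
  [7→8]: (29.48+26.04)/2 × 1 = 27.76
  [8→10]: (26.04+20.26)/2 × 2 = 46.3
  Sum = 306.5425 µg/mL·hr
intramuscular injection tail: 20.26/0.126 = 160.794; AUC_ev,0→∞ = 306.5425 + 160.794 = 467.3365 µg/mL·hr
F = (AUC_ev/D_ev)/(AUC_iv/D_iv) = (467.3365/250)/(757.306/250) = 1.869346/3.029224 = 0.6171

F = 0.617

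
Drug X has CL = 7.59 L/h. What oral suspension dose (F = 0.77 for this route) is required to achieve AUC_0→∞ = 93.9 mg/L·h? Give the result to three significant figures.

Dose = 926 mg

Dose = CL × AUC_0→∞ / F
     = 7.59 × 93.9 / 0.77 = 925.586 mg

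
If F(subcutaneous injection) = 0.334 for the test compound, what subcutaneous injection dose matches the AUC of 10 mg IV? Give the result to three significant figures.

D_subcutaneous = 29.9 mg

For equal systemic exposure: F × D_ev = D_iv
D_ev = D_iv / F = 10 / 0.334 = 29.9401 mg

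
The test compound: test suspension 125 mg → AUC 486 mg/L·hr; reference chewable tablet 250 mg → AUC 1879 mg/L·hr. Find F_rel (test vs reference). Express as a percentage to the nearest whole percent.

F_rel = 52%

F_rel = (AUC_test/D_test) / (AUC_ref/D_ref)
      = (486/125) / (1879/250)
      = 3.888 / 7.516 = 0.5173 = 51.73%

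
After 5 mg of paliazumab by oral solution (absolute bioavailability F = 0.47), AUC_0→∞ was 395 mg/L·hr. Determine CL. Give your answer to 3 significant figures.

CL = F × Dose / AUC_0→∞
   = 0.47 × 5 / 395 = 0.00594937 L/hr

CL = 0.00595 L/hr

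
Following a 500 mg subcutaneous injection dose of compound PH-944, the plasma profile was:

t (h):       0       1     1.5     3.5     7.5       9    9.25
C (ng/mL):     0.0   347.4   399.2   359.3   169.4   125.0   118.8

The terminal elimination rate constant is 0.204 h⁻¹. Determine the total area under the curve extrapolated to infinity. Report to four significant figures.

AUC = 3010 ng/mL·h

Trapezoidal AUC_0→9.25:
  [0→1]: (0.0+347.4)/2 × 1 = 173.7
  [1→1.5]: (347.4+399.2)/2 × 0.5 = 186.65
  [1.5→3.5]: (399.2+359.3)/2 × 2 = 758.5
  [3.5→7.5]: (359.3+169.4)/2 × 4 = 1057.4
  [7.5→9]: (169.4+125.0)/2 × 1.5 = 220.8
  [9→9.25]: (125.0+118.8)/2 × 0.25 = 30.475
  Sum = 2427.525 ng/mL·h
Extrapolated tail: C_last / k_e = 118.8 / 0.204 = 582.353
AUC_0→∞ = 2427.525 + 582.353 = 3009.878 ng/mL·h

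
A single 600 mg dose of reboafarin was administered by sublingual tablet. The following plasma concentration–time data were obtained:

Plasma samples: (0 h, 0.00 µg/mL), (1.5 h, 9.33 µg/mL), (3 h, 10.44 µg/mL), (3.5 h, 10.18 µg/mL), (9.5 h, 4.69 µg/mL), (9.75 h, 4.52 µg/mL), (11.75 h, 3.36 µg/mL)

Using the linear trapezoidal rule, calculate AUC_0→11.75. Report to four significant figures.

AUC = 80.62 µg/mL·h

Trapezoidal AUC_0→11.75:
  [0→1.5]: (0.00+9.33)/2 × 1.5 = 6.9975
  [1.5→3]: (9.33+10.44)/2 × 1.5 = 14.8275
  [3→3.5]: (10.44+10.18)/2 × 0.5 = 5.155
  [3.5→9.5]: (10.18+4.69)/2 × 6 = 44.61
  [9.5→9.75]: (4.69+4.52)/2 × 0.25 = 1.15125
  [9.75→11.75]: (4.52+3.36)/2 × 2 = 7.88
  Sum = 80.62125 µg/mL·h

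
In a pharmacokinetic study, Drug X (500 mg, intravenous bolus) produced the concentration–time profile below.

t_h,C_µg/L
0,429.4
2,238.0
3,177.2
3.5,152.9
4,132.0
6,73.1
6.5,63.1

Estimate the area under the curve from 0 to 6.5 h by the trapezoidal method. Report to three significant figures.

Trapezoidal AUC_0→6.5:
  [0→2]: (429.4+238.0)/2 × 2 = 667.4
  [2→3]: (238.0+177.2)/2 × 1 = 207.6
  [3→3.5]: (177.2+152.9)/2 × 0.5 = 82.525
  [3.5→4]: (152.9+132.0)/2 × 0.5 = 71.225
  [4→6]: (132.0+73.1)/2 × 2 = 205.1
  [6→6.5]: (73.1+63.1)/2 × 0.5 = 34.05
  Sum = 1267.9 µg/L·h

AUC = 1270 µg/L·h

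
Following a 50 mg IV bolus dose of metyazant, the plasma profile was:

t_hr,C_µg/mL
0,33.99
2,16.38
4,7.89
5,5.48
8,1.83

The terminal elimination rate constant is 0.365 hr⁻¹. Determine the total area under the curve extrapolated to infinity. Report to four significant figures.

AUC = 97.30 µg/mL·hr

Trapezoidal AUC_0→8:
  [0→2]: (33.99+16.38)/2 × 2 = 50.37
  [2→4]: (16.38+7.89)/2 × 2 = 24.27
  [4→5]: (7.89+5.48)/2 × 1 = 6.685
  [5→8]: (5.48+1.83)/2 × 3 = 10.965
  Sum = 92.29 µg/mL·hr
Extrapolated tail: C_last / k_e = 1.83 / 0.365 = 5.014
AUC_0→∞ = 92.29 + 5.014 = 97.304 µg/mL·hr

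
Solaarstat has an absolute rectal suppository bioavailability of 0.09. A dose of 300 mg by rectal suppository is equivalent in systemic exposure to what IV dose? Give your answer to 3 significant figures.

Systemic exposure from an extravascular dose = F × D_ev, so the equivalent IV dose is F × D_ev.
D_iv = F × D_ev = 0.09 × 300 = 27 mg

D_iv = 27.0 mg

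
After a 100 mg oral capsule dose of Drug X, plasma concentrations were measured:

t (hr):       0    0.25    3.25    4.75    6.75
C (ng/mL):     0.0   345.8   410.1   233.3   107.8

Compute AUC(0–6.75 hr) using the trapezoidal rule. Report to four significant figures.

AUC = 2001 ng/mL·hr

Trapezoidal AUC_0→6.75:
  [0→0.25]: (0.0+345.8)/2 × 0.25 = 43.225
  [0.25→3.25]: (345.8+410.1)/2 × 3 = 1133.85
  [3.25→4.75]: (410.1+233.3)/2 × 1.5 = 482.55
  [4.75→6.75]: (233.3+107.8)/2 × 2 = 341.1
  Sum = 2000.725 ng/mL·hr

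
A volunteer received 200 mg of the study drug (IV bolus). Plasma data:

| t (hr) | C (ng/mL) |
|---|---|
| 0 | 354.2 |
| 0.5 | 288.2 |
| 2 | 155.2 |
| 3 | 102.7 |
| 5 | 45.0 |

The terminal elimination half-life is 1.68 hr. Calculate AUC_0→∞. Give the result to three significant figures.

Trapezoidal AUC_0→5:
  [0→0.5]: (354.2+288.2)/2 × 0.5 = 160.6
  [0.5→2]: (288.2+155.2)/2 × 1.5 = 332.55
  [2→3]: (155.2+102.7)/2 × 1 = 128.95
  [3→5]: (102.7+45.0)/2 × 2 = 147.7
  Sum = 769.8 ng/mL·hr
k_e = ln2 / t½ = 0.693147 / 1.68 = 0.4126 hr^-1
Extrapolated tail: C_last / k_e = 45.0 / 0.4126 = 109.064
AUC_0→∞ = 769.8 + 109.064 = 878.864 ng/mL·hr

AUC = 879 ng/mL·hr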